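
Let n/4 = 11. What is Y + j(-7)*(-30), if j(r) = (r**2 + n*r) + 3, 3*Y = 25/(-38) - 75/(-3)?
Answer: 876445/114 ≈ 7688.1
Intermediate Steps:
n = 44 (n = 4*11 = 44)
Y = 925/114 (Y = (25/(-38) - 75/(-3))/3 = (25*(-1/38) - 75*(-1/3))/3 = (-25/38 + 25)/3 = (1/3)*(925/38) = 925/114 ≈ 8.1140)
j(r) = 3 + r**2 + 44*r (j(r) = (r**2 + 44*r) + 3 = 3 + r**2 + 44*r)
Y + j(-7)*(-30) = 925/114 + (3 + (-7)**2 + 44*(-7))*(-30) = 925/114 + (3 + 49 - 308)*(-30) = 925/114 - 256*(-30) = 925/114 + 7680 = 876445/114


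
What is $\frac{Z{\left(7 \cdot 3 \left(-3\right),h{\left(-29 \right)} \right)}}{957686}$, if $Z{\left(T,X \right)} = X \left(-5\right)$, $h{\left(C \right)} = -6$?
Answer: $\frac{15}{478843} \approx 3.1326 \cdot 10^{-5}$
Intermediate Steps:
$Z{\left(T,X \right)} = - 5 X$
$\frac{Z{\left(7 \cdot 3 \left(-3\right),h{\left(-29 \right)} \right)}}{957686} = \frac{\left(-5\right) \left(-6\right)}{957686} = 30 \cdot \frac{1}{957686} = \frac{15}{478843}$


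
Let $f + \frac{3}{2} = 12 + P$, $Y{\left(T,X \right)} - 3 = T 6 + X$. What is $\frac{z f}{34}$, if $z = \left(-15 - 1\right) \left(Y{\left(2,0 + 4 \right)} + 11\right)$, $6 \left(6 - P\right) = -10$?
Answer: $- \frac{4360}{17} \approx -256.47$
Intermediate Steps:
$P = \frac{23}{3}$ ($P = 6 - - \frac{5}{3} = 6 + \frac{5}{3} = \frac{23}{3} \approx 7.6667$)
$Y{\left(T,X \right)} = 3 + X + 6 T$ ($Y{\left(T,X \right)} = 3 + \left(T 6 + X\right) = 3 + \left(6 T + X\right) = 3 + \left(X + 6 T\right) = 3 + X + 6 T$)
$f = \frac{109}{6}$ ($f = - \frac{3}{2} + \left(12 + \frac{23}{3}\right) = - \frac{3}{2} + \frac{59}{3} = \frac{109}{6} \approx 18.167$)
$z = -480$ ($z = \left(-15 - 1\right) \left(\left(3 + \left(0 + 4\right) + 6 \cdot 2\right) + 11\right) = - 16 \left(\left(3 + 4 + 12\right) + 11\right) = - 16 \left(19 + 11\right) = \left(-16\right) 30 = -480$)
$\frac{z f}{34} = \frac{\left(-480\right) \frac{109}{6}}{34} = \left(-8720\right) \frac{1}{34} = - \frac{4360}{17}$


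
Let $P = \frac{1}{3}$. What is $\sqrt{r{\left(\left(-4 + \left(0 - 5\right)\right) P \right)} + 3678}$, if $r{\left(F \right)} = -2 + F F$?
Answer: $\sqrt{3685} \approx 60.704$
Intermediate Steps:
$P = \frac{1}{3} \approx 0.33333$
$r{\left(F \right)} = -2 + F^{2}$
$\sqrt{r{\left(\left(-4 + \left(0 - 5\right)\right) P \right)} + 3678} = \sqrt{\left(-2 + \left(\left(-4 + \left(0 - 5\right)\right) \frac{1}{3}\right)^{2}\right) + 3678} = \sqrt{\left(-2 + \left(\left(-4 - 5\right) \frac{1}{3}\right)^{2}\right) + 3678} = \sqrt{\left(-2 + \left(\left(-9\right) \frac{1}{3}\right)^{2}\right) + 3678} = \sqrt{\left(-2 + \left(-3\right)^{2}\right) + 3678} = \sqrt{\left(-2 + 9\right) + 3678} = \sqrt{7 + 3678} = \sqrt{3685}$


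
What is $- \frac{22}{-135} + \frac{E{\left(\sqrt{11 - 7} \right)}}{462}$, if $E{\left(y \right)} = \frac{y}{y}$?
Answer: $\frac{3433}{20790} \approx 0.16513$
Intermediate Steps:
$E{\left(y \right)} = 1$
$- \frac{22}{-135} + \frac{E{\left(\sqrt{11 - 7} \right)}}{462} = - \frac{22}{-135} + 1 \cdot \frac{1}{462} = \left(-22\right) \left(- \frac{1}{135}\right) + 1 \cdot \frac{1}{462} = \frac{22}{135} + \frac{1}{462} = \frac{3433}{20790}$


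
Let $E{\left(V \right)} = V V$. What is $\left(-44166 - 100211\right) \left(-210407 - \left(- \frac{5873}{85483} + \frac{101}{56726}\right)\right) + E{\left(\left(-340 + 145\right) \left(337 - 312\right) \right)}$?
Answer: $\frac{147421085597998128457}{4849108658} \approx 3.0402 \cdot 10^{10}$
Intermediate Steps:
$E{\left(V \right)} = V^{2}$
$\left(-44166 - 100211\right) \left(-210407 - \left(- \frac{5873}{85483} + \frac{101}{56726}\right)\right) + E{\left(\left(-340 + 145\right) \left(337 - 312\right) \right)} = \left(-44166 - 100211\right) \left(-210407 - \left(- \frac{5873}{85483} + \frac{101}{56726}\right)\right) + \left(\left(-340 + 145\right) \left(337 - 312\right)\right)^{2} = - 144377 \left(-210407 - - \frac{324518015}{4849108658}\right) + \left(\left(-195\right) 25\right)^{2} = - 144377 \left(-210407 + \left(\frac{5873}{85483} - \frac{101}{56726}\right)\right) + \left(-4875\right)^{2} = - 144377 \left(-210407 + \frac{324518015}{4849108658}\right) + 23765625 = \left(-144377\right) \left(- \frac{1020286080885791}{4849108658}\right) + 23765625 = \frac{147305843500047847207}{4849108658} + 23765625 = \frac{147421085597998128457}{4849108658}$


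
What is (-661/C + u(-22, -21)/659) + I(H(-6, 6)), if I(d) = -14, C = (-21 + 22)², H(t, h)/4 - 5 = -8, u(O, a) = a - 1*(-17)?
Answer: -444829/659 ≈ -675.01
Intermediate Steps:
u(O, a) = 17 + a (u(O, a) = a + 17 = 17 + a)
H(t, h) = -12 (H(t, h) = 20 + 4*(-8) = 20 - 32 = -12)
C = 1 (C = 1² = 1)
(-661/C + u(-22, -21)/659) + I(H(-6, 6)) = (-661/1 + (17 - 21)/659) - 14 = (-661*1 - 4*1/659) - 14 = (-661 - 4/659) - 14 = -435603/659 - 14 = -444829/659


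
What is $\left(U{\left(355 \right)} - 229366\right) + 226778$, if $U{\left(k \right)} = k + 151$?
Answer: $-2082$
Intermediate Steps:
$U{\left(k \right)} = 151 + k$
$\left(U{\left(355 \right)} - 229366\right) + 226778 = \left(\left(151 + 355\right) - 229366\right) + 226778 = \left(506 - 229366\right) + 226778 = -228860 + 226778 = -2082$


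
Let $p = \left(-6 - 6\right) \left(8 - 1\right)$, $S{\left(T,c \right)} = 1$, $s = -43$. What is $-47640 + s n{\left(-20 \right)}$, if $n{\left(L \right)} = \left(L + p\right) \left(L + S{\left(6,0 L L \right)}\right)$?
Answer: $-132608$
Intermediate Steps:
$p = -84$ ($p = \left(-12\right) 7 = -84$)
$n{\left(L \right)} = \left(1 + L\right) \left(-84 + L\right)$ ($n{\left(L \right)} = \left(L - 84\right) \left(L + 1\right) = \left(-84 + L\right) \left(1 + L\right) = \left(1 + L\right) \left(-84 + L\right)$)
$-47640 + s n{\left(-20 \right)} = -47640 - 43 \left(-84 + \left(-20\right)^{2} - -1660\right) = -47640 - 43 \left(-84 + 400 + 1660\right) = -47640 - 84968 = -132608$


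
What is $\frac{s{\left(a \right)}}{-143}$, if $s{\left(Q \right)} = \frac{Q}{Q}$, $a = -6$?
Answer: $- \frac{1}{143} \approx -0.006993$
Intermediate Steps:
$s{\left(Q \right)} = 1$
$\frac{s{\left(a \right)}}{-143} = 1 \frac{1}{-143} = 1 \left(- \frac{1}{143}\right) = - \frac{1}{143}$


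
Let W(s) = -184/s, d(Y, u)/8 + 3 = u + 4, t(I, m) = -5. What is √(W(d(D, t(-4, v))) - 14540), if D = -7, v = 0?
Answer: I*√58137/2 ≈ 120.56*I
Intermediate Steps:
d(Y, u) = 8 + 8*u (d(Y, u) = -24 + 8*(u + 4) = -24 + 8*(4 + u) = -24 + (32 + 8*u) = 8 + 8*u)
√(W(d(D, t(-4, v))) - 14540) = √(-184/(8 + 8*(-5)) - 14540) = √(-184/(8 - 40) - 14540) = √(-184/(-32) - 14540) = √(-184*(-1/32) - 14540) = √(23/4 - 14540) = √(-58137/4) = I*√58137/2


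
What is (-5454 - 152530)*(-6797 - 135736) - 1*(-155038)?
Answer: 22518088510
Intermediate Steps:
(-5454 - 152530)*(-6797 - 135736) - 1*(-155038) = -157984*(-142533) + 155038 = 22517933472 + 155038 = 22518088510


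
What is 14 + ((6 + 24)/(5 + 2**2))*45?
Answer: 164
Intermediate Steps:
14 + ((6 + 24)/(5 + 2**2))*45 = 14 + (30/(5 + 4))*45 = 14 + (30/9)*45 = 14 + (30*(1/9))*45 = 14 + (10/3)*45 = 14 + 150 = 164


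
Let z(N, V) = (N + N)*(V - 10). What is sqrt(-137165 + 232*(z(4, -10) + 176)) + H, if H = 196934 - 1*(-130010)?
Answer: 326944 + I*sqrt(133453) ≈ 3.2694e+5 + 365.31*I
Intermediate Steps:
z(N, V) = 2*N*(-10 + V) (z(N, V) = (2*N)*(-10 + V) = 2*N*(-10 + V))
H = 326944 (H = 196934 + 130010 = 326944)
sqrt(-137165 + 232*(z(4, -10) + 176)) + H = sqrt(-137165 + 232*(2*4*(-10 - 10) + 176)) + 326944 = sqrt(-137165 + 232*(2*4*(-20) + 176)) + 326944 = sqrt(-137165 + 232*(-160 + 176)) + 326944 = sqrt(-137165 + 232*16) + 326944 = sqrt(-137165 + 3712) + 326944 = sqrt(-133453) + 326944 = I*sqrt(133453) + 326944 = 326944 + I*sqrt(133453)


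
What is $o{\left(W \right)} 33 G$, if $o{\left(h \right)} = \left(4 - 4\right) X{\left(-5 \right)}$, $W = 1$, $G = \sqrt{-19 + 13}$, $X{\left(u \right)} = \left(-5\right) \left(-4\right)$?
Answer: $0$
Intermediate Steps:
$X{\left(u \right)} = 20$
$G = i \sqrt{6}$ ($G = \sqrt{-6} = i \sqrt{6} \approx 2.4495 i$)
$o{\left(h \right)} = 0$ ($o{\left(h \right)} = \left(4 - 4\right) 20 = 0 \cdot 20 = 0$)
$o{\left(W \right)} 33 G = 0 \cdot 33 i \sqrt{6} = 0 i \sqrt{6} = 0$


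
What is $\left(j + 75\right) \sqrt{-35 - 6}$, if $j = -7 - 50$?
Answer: $18 i \sqrt{41} \approx 115.26 i$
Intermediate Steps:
$j = -57$ ($j = -7 - 50 = -57$)
$\left(j + 75\right) \sqrt{-35 - 6} = \left(-57 + 75\right) \sqrt{-35 - 6} = 18 \sqrt{-41} = 18 i \sqrt{41}$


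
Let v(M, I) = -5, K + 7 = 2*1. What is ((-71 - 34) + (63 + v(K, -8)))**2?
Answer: 2209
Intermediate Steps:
K = -5 (K = -7 + 2*1 = -7 + 2 = -5)
((-71 - 34) + (63 + v(K, -8)))**2 = ((-71 - 34) + (63 - 5))**2 = (-105 + 58)**2 = (-47)**2 = 2209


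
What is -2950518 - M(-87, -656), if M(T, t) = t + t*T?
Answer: -3006934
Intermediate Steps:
M(T, t) = t + T*t
-2950518 - M(-87, -656) = -2950518 - (-656)*(1 - 87) = -2950518 - (-656)*(-86) = -2950518 - 1*56416 = -2950518 - 56416 = -3006934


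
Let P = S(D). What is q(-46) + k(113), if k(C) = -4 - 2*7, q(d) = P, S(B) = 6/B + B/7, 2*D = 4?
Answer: -103/7 ≈ -14.714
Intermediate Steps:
D = 2 (D = (1/2)*4 = 2)
S(B) = 6/B + B/7 (S(B) = 6/B + B*(1/7) = 6/B + B/7)
P = 23/7 (P = 6/2 + (1/7)*2 = 6*(1/2) + 2/7 = 3 + 2/7 = 23/7 ≈ 3.2857)
q(d) = 23/7
k(C) = -18 (k(C) = -4 - 14 = -18)
q(-46) + k(113) = 23/7 - 18 = -103/7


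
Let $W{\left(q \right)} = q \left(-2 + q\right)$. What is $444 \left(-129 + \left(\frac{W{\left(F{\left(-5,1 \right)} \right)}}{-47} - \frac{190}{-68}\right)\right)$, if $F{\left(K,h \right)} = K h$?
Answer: $- \frac{45036474}{799} \approx -56366.0$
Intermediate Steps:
$444 \left(-129 + \left(\frac{W{\left(F{\left(-5,1 \right)} \right)}}{-47} - \frac{190}{-68}\right)\right) = 444 \left(-129 + \left(\frac{\left(-5\right) 1 \left(-2 - 5\right)}{-47} - \frac{190}{-68}\right)\right) = 444 \left(-129 + \left(- 5 \left(-2 - 5\right) \left(- \frac{1}{47}\right) - - \frac{95}{34}\right)\right) = 444 \left(-129 + \left(\left(-5\right) \left(-7\right) \left(- \frac{1}{47}\right) + \frac{95}{34}\right)\right) = 444 \left(-129 + \left(35 \left(- \frac{1}{47}\right) + \frac{95}{34}\right)\right) = 444 \left(-129 + \left(- \frac{35}{47} + \frac{95}{34}\right)\right) = 444 \left(-129 + \frac{3275}{1598}\right) = 444 \left(- \frac{202867}{1598}\right) = - \frac{45036474}{799}$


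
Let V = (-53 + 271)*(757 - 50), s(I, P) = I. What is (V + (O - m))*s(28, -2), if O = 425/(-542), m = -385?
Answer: 1172423518/271 ≈ 4.3263e+6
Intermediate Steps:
V = 154126 (V = 218*707 = 154126)
O = -425/542 (O = 425*(-1/542) = -425/542 ≈ -0.78413)
(V + (O - m))*s(28, -2) = (154126 + (-425/542 - 1*(-385)))*28 = (154126 + (-425/542 + 385))*28 = (154126 + 208245/542)*28 = (83744537/542)*28 = 1172423518/271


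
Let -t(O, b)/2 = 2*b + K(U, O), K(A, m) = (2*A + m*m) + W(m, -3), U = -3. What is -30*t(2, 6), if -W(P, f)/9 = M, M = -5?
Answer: 3300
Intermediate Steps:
W(P, f) = 45 (W(P, f) = -9*(-5) = 45)
K(A, m) = 45 + m**2 + 2*A (K(A, m) = (2*A + m*m) + 45 = (2*A + m**2) + 45 = (m**2 + 2*A) + 45 = 45 + m**2 + 2*A)
t(O, b) = -78 - 4*b - 2*O**2 (t(O, b) = -2*(2*b + (45 + O**2 + 2*(-3))) = -2*(2*b + (45 + O**2 - 6)) = -2*(2*b + (39 + O**2)) = -2*(39 + O**2 + 2*b) = -78 - 4*b - 2*O**2)
-30*t(2, 6) = -30*(-78 - 4*6 - 2*2**2) = -30*(-78 - 24 - 2*4) = -30*(-78 - 24 - 8) = -30*(-110) = 3300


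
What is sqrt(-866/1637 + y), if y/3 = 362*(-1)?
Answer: 2*I*sqrt(727911694)/1637 ≈ 32.963*I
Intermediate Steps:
y = -1086 (y = 3*(362*(-1)) = 3*(-362) = -1086)
sqrt(-866/1637 + y) = sqrt(-866/1637 - 1086) = sqrt(-1778648/1637) = 2*I*sqrt(727911694)/1637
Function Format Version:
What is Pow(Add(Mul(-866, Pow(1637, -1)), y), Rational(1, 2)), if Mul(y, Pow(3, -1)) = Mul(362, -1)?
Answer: Mul(Rational(2, 1637), I, Pow(727911694, Rational(1, 2))) ≈ Mul(32.963, I)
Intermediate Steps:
y = -1086 (y = Mul(3, Mul(362, -1)) = Mul(3, -362) = -1086)
Pow(Add(Mul(-866, Pow(1637, -1)), y), Rational(1, 2)) = Pow(Add(Mul(-866, Pow(1637, -1)), -1086), Rational(1, 2)) = Pow(Add(Mul(-866, Rational(1, 1637)), -1086), Rational(1, 2)) = Pow(Add(Rational(-866, 1637), -1086), Rational(1, 2)) = Pow(Rational(-1778648, 1637), Rational(1, 2)) = Mul(Rational(2, 1637), I, Pow(727911694, Rational(1, 2)))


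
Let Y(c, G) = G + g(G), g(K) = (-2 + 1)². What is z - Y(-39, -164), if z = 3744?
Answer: 3907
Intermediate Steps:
g(K) = 1 (g(K) = (-1)² = 1)
Y(c, G) = 1 + G (Y(c, G) = G + 1 = 1 + G)
z - Y(-39, -164) = 3744 - (1 - 164) = 3744 - 1*(-163) = 3744 + 163 = 3907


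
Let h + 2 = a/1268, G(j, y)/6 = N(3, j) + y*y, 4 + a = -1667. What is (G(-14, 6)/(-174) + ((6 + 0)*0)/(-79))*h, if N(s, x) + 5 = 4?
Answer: 147245/36772 ≈ 4.0043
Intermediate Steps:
a = -1671 (a = -4 - 1667 = -1671)
N(s, x) = -1 (N(s, x) = -5 + 4 = -1)
G(j, y) = -6 + 6*y² (G(j, y) = 6*(-1 + y*y) = 6*(-1 + y²) = -6 + 6*y²)
h = -4207/1268 (h = -2 - 1671/1268 = -4207/1268 ≈ -3.3178)
(G(-14, 6)/(-174) + ((6 + 0)*0)/(-79))*h = ((-6 + 6*6²)/(-174) + ((6 + 0)*0)/(-79))*(-4207/1268) = ((-6 + 6*36)*(-1/174) + (6*0)*(-1/79))*(-4207/1268) = ((-6 + 216)*(-1/174) + 0*(-1/79))*(-4207/1268) = (210*(-1/174) + 0)*(-4207/1268) = (-35/29 + 0)*(-4207/1268) = -35/29*(-4207/1268) = 147245/36772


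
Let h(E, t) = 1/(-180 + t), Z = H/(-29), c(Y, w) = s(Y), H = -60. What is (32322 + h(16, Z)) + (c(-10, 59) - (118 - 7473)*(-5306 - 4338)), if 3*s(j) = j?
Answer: -121946798303/1720 ≈ -7.0899e+7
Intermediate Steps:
s(j) = j/3
c(Y, w) = Y/3
Z = 60/29 (Z = -60/(-29) = -60*(-1/29) = 60/29 ≈ 2.0690)
(32322 + h(16, Z)) + (c(-10, 59) - (118 - 7473)*(-5306 - 4338)) = (32322 + 1/(-180 + 60/29)) + ((⅓)*(-10) - (118 - 7473)*(-5306 - 4338)) = (32322 + 1/(-5160/29)) + (-10/3 - (-7355)*(-9644)) = (32322 - 29/5160) + (-10/3 - 1*70931620) = 166781491/5160 + (-10/3 - 70931620) = 166781491/5160 - 212794870/3 = -121946798303/1720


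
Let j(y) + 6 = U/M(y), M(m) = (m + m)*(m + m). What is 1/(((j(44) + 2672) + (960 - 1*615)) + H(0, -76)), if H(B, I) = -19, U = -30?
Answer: 3872/11585009 ≈ 0.00033423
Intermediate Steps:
M(m) = 4*m**2 (M(m) = (2*m)*(2*m) = 4*m**2)
j(y) = -6 - 15/(2*y**2) (j(y) = -6 - 30*1/(4*y**2) = -6 - 15/(2*y**2))
1/(((j(44) + 2672) + (960 - 1*615)) + H(0, -76)) = 1/((((-6 - 15/2/44**2) + 2672) + (960 - 1*615)) - 19) = 1/((((-6 - 15/2*1/1936) + 2672) + (960 - 615)) - 19) = 1/((((-6 - 15/3872) + 2672) + 345) - 19) = 1/(((-23247/3872 + 2672) + 345) - 19) = 1/((10322737/3872 + 345) - 19) = 1/(11658577/3872 - 19) = 1/(11585009/3872) = 3872/11585009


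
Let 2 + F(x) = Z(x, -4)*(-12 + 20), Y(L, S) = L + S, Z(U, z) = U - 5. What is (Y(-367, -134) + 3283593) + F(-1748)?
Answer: 3269066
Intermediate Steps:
Z(U, z) = -5 + U
F(x) = -42 + 8*x (F(x) = -2 + (-5 + x)*(-12 + 20) = -2 + (-5 + x)*8 = -2 + (-40 + 8*x) = -42 + 8*x)
(Y(-367, -134) + 3283593) + F(-1748) = ((-367 - 134) + 3283593) + (-42 + 8*(-1748)) = (-501 + 3283593) + (-42 - 13984) = 3283092 - 14026 = 3269066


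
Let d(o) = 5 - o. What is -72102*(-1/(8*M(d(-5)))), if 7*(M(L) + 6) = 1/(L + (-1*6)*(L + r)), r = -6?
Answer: -1766499/1178 ≈ -1499.6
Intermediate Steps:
M(L) = -6 + 1/(7*(36 - 5*L)) (M(L) = -6 + 1/(7*(L + (-1*6)*(L - 6))) = -6 + 1/(7*(L - 6*(-6 + L))) = -6 + 1/(7*(L + (36 - 6*L))) = -6 + 1/(7*(36 - 5*L)))
-72102*(-1/(8*M(d(-5)))) = -72102*(-7*(-36 + 5*(5 - 1*(-5)))/(8*(1511 - 210*(5 - 1*(-5))))) = -72102*(-7*(-36 + 5*(5 + 5))/(8*(1511 - 210*(5 + 5)))) = -72102*(-7*(-36 + 5*10)/(8*(1511 - 210*10))) = -72102*(-7*(-36 + 50)/(8*(1511 - 2100))) = -72102/((4*((⅐)*(-589)/14))*(-2)) = -72102/((4*((⅐)*(1/14)*(-589)))*(-2)) = -72102/((4*(-589/98))*(-2)) = -72102/((-1178/49*(-2))) = -72102/2356/49 = -72102*49/2356 = -1766499/1178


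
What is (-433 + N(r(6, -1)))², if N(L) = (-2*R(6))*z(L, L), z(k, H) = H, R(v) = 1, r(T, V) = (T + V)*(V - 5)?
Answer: 139129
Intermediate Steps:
r(T, V) = (-5 + V)*(T + V) (r(T, V) = (T + V)*(-5 + V) = (-5 + V)*(T + V))
N(L) = -2*L (N(L) = (-2*1)*L = -2*L)
(-433 + N(r(6, -1)))² = (-433 - 2*((-1)² - 5*6 - 5*(-1) + 6*(-1)))² = (-433 - 2*(1 - 30 + 5 - 6))² = (-433 - 2*(-30))² = (-433 + 60)² = (-373)² = 139129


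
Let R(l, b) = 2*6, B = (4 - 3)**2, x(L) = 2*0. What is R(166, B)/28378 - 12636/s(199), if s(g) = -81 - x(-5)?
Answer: 2213490/14189 ≈ 156.00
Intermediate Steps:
x(L) = 0
s(g) = -81 (s(g) = -81 - 1*0 = -81 + 0 = -81)
B = 1 (B = 1**2 = 1)
R(l, b) = 12
R(166, B)/28378 - 12636/s(199) = 12/28378 - 12636/(-81) = 12*(1/28378) - 12636*(-1/81) = 6/14189 + 156 = 2213490/14189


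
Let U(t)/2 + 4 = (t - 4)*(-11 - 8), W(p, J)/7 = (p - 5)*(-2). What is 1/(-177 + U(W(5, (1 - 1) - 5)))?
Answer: -1/33 ≈ -0.030303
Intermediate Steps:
W(p, J) = 70 - 14*p (W(p, J) = 7*((p - 5)*(-2)) = 7*((-5 + p)*(-2)) = 7*(10 - 2*p) = 70 - 14*p)
U(t) = 144 - 38*t (U(t) = -8 + 2*((t - 4)*(-11 - 8)) = -8 + 2*((-4 + t)*(-19)) = -8 + 2*(76 - 19*t) = -8 + (152 - 38*t) = 144 - 38*t)
1/(-177 + U(W(5, (1 - 1) - 5))) = 1/(-177 + (144 - 38*(70 - 14*5))) = 1/(-177 + (144 - 38*(70 - 70))) = 1/(-177 + (144 - 38*0)) = 1/(-177 + (144 + 0)) = 1/(-177 + 144) = 1/(-33) = -1/33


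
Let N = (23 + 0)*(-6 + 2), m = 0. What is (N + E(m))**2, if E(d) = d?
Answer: 8464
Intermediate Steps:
N = -92 (N = 23*(-4) = -92)
(N + E(m))**2 = (-92 + 0)**2 = (-92)**2 = 8464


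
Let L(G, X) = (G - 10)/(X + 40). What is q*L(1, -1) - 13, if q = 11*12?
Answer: -565/13 ≈ -43.462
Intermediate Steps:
L(G, X) = (-10 + G)/(40 + X)
q = 132
q*L(1, -1) - 13 = 132*((-10 + 1)/(40 - 1)) - 13 = 132*(-9/39) - 13 = 132*((1/39)*(-9)) - 13 = 132*(-3/13) - 13 = -396/13 - 13 = -565/13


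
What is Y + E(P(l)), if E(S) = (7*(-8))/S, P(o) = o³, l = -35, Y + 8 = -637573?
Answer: -3905183617/6125 ≈ -6.3758e+5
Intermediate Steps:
Y = -637581 (Y = -8 - 637573 = -637581)
E(S) = -56/S
Y + E(P(l)) = -637581 - 56/((-35)³) = -637581 - 56/(-42875) = -637581 - 56*(-1/42875) = -637581 + 8/6125 = -3905183617/6125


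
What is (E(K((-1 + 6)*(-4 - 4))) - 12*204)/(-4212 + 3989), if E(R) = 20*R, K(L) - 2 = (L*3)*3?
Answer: 9608/223 ≈ 43.085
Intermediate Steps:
K(L) = 2 + 9*L (K(L) = 2 + (L*3)*3 = 2 + (3*L)*3 = 2 + 9*L)
(E(K((-1 + 6)*(-4 - 4))) - 12*204)/(-4212 + 3989) = (20*(2 + 9*((-1 + 6)*(-4 - 4))) - 12*204)/(-4212 + 3989) = (20*(2 + 9*(5*(-8))) - 2448)/(-223) = (20*(2 + 9*(-40)) - 2448)*(-1/223) = (20*(2 - 360) - 2448)*(-1/223) = (20*(-358) - 2448)*(-1/223) = (-7160 - 2448)*(-1/223) = -9608*(-1/223) = 9608/223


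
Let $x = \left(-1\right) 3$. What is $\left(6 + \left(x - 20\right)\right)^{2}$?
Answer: $289$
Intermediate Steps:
$x = -3$
$\left(6 + \left(x - 20\right)\right)^{2} = \left(6 - 23\right)^{2} = \left(-17\right)^{2} = 289$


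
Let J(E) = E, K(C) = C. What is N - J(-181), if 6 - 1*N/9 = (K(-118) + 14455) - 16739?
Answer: 21853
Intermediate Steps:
N = 21672 (N = 54 - 9*((-118 + 14455) - 16739) = 54 - 9*(14337 - 16739) = 54 - 9*(-2402) = 54 + 21618 = 21672)
N - J(-181) = 21672 - 1*(-181) = 21672 + 181 = 21853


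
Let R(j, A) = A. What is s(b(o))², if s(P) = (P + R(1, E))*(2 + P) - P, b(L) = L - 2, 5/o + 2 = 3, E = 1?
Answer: 289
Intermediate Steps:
o = 5 (o = 5/(-2 + 3) = 5/1 = 5*1 = 5)
b(L) = -2 + L
s(P) = -P + (1 + P)*(2 + P) (s(P) = (P + 1)*(2 + P) - P = (1 + P)*(2 + P) - P = -P + (1 + P)*(2 + P))
s(b(o))² = (2 + (-2 + 5)² + 2*(-2 + 5))² = (2 + 3² + 2*3)² = (2 + 9 + 6)² = 17² = 289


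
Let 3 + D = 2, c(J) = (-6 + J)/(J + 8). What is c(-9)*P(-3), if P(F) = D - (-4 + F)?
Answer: 90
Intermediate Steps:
c(J) = (-6 + J)/(8 + J)
D = -1 (D = -3 + 2 = -1)
P(F) = 3 - F (P(F) = -1 - (-4 + F) = -1 + (4 - F) = 3 - F)
c(-9)*P(-3) = ((-6 - 9)/(8 - 9))*(3 - 1*(-3)) = (-15/(-1))*(3 + 3) = -1*(-15)*6 = 15*6 = 90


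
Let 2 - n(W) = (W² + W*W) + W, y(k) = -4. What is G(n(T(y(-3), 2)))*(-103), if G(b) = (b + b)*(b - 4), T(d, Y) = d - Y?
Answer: -896512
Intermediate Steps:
n(W) = 2 - W - 2*W² (n(W) = 2 - ((W² + W*W) + W) = 2 - ((W² + W²) + W) = 2 - (2*W² + W) = 2 - (W + 2*W²) = 2 + (-W - 2*W²) = 2 - W - 2*W²)
G(b) = 2*b*(-4 + b) (G(b) = (2*b)*(-4 + b) = 2*b*(-4 + b))
G(n(T(y(-3), 2)))*(-103) = (2*(2 - (-4 - 1*2) - 2*(-4 - 1*2)²)*(-4 + (2 - (-4 - 1*2) - 2*(-4 - 1*2)²)))*(-103) = (2*(2 - (-4 - 2) - 2*(-4 - 2)²)*(-4 + (2 - (-4 - 2) - 2*(-4 - 2)²)))*(-103) = (2*(2 - 1*(-6) - 2*(-6)²)*(-4 + (2 - 1*(-6) - 2*(-6)²)))*(-103) = (2*(2 + 6 - 2*36)*(-4 + (2 + 6 - 2*36)))*(-103) = (2*(2 + 6 - 72)*(-4 + (2 + 6 - 72)))*(-103) = (2*(-64)*(-4 - 64))*(-103) = (2*(-64)*(-68))*(-103) = 8704*(-103) = -896512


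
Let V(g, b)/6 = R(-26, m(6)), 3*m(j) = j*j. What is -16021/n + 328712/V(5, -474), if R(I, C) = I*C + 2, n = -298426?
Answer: -24516602063/138768090 ≈ -176.67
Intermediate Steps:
m(j) = j²/3 (m(j) = (j*j)/3 = j²/3)
R(I, C) = 2 + C*I (R(I, C) = C*I + 2 = 2 + C*I)
V(g, b) = -1860 (V(g, b) = 6*(2 + ((⅓)*6²)*(-26)) = 6*(2 + ((⅓)*36)*(-26)) = 6*(2 + 12*(-26)) = 6*(2 - 312) = 6*(-310) = -1860)
-16021/n + 328712/V(5, -474) = -16021/(-298426) + 328712/(-1860) = -16021*(-1/298426) + 328712*(-1/1860) = 16021/298426 - 82178/465 = -24516602063/138768090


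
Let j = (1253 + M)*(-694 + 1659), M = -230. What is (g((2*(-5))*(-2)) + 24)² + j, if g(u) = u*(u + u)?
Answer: 1666171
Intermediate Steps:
g(u) = 2*u² (g(u) = u*(2*u) = 2*u²)
j = 987195 (j = (1253 - 230)*(-694 + 1659) = 1023*965 = 987195)
(g((2*(-5))*(-2)) + 24)² + j = (2*((2*(-5))*(-2))² + 24)² + 987195 = (2*(-10*(-2))² + 24)² + 987195 = (2*20² + 24)² + 987195 = (2*400 + 24)² + 987195 = (800 + 24)² + 987195 = 824² + 987195 = 678976 + 987195 = 1666171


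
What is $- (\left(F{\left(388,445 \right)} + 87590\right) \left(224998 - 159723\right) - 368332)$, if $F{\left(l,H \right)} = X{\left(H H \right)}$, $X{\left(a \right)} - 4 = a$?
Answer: $-18643411893$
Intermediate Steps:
$X{\left(a \right)} = 4 + a$
$F{\left(l,H \right)} = 4 + H^{2}$ ($F{\left(l,H \right)} = 4 + H H = 4 + H^{2}$)
$- (\left(F{\left(388,445 \right)} + 87590\right) \left(224998 - 159723\right) - 368332) = - (\left(\left(4 + 445^{2}\right) + 87590\right) \left(224998 - 159723\right) - 368332) = - (\left(\left(4 + 198025\right) + 87590\right) 65275 - 368332) = - (\left(198029 + 87590\right) 65275 - 368332) = - (285619 \cdot 65275 - 368332) = - (18643780225 - 368332) = \left(-1\right) 18643411893 = -18643411893$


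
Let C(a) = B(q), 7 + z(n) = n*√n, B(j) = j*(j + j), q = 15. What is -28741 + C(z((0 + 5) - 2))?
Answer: -28291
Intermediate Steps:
B(j) = 2*j² (B(j) = j*(2*j) = 2*j²)
z(n) = -7 + n^(3/2) (z(n) = -7 + n*√n = -7 + n^(3/2))
C(a) = 450 (C(a) = 2*15² = 2*225 = 450)
-28741 + C(z((0 + 5) - 2)) = -28741 + 450 = -28291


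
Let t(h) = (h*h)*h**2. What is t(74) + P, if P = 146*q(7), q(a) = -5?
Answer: 29985846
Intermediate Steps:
t(h) = h**4 (t(h) = h**2*h**2 = h**4)
P = -730 (P = 146*(-5) = -730)
t(74) + P = 74**4 - 730 = 29986576 - 730 = 29985846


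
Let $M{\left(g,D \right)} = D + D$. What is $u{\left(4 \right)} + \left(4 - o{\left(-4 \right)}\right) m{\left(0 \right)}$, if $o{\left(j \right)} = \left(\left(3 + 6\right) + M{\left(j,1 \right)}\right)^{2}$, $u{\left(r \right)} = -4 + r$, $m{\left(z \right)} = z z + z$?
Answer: $0$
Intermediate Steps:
$m{\left(z \right)} = z + z^{2}$ ($m{\left(z \right)} = z^{2} + z = z + z^{2}$)
$M{\left(g,D \right)} = 2 D$
$o{\left(j \right)} = 121$ ($o{\left(j \right)} = \left(\left(3 + 6\right) + 2 \cdot 1\right)^{2} = \left(9 + 2\right)^{2} = 11^{2} = 121$)
$u{\left(4 \right)} + \left(4 - o{\left(-4 \right)}\right) m{\left(0 \right)} = \left(-4 + 4\right) + \left(4 - 121\right) 0 \left(1 + 0\right) = 0 + \left(4 - 121\right) 0 \cdot 1 = 0 - 0 = 0 + 0 = 0$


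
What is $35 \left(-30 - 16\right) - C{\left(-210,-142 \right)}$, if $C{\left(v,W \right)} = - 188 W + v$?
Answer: $-28096$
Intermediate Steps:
$C{\left(v,W \right)} = v - 188 W$
$35 \left(-30 - 16\right) - C{\left(-210,-142 \right)} = 35 \left(-30 - 16\right) - \left(-210 - -26696\right) = 35 \left(-46\right) - \left(-210 + 26696\right) = -1610 - 26486 = -28096$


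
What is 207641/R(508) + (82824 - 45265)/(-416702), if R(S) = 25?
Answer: 86523481007/10417550 ≈ 8305.5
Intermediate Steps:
207641/R(508) + (82824 - 45265)/(-416702) = 207641/25 + (82824 - 45265)/(-416702) = 207641*(1/25) + 37559*(-1/416702) = 207641/25 - 37559/416702 = 86523481007/10417550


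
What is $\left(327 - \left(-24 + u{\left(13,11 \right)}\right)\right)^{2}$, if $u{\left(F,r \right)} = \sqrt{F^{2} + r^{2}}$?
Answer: $\left(351 - \sqrt{290}\right)^{2} \approx 1.1154 \cdot 10^{5}$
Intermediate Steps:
$\left(327 - \left(-24 + u{\left(13,11 \right)}\right)\right)^{2} = \left(327 + \left(24 - \sqrt{13^{2} + 11^{2}}\right)\right)^{2} = \left(327 + \left(24 - \sqrt{169 + 121}\right)\right)^{2} = \left(327 + \left(24 - \sqrt{290}\right)\right)^{2} = \left(351 - \sqrt{290}\right)^{2}$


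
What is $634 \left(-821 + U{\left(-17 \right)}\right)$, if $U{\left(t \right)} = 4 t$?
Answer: $-563626$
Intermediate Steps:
$634 \left(-821 + U{\left(-17 \right)}\right) = 634 \left(-821 + 4 \left(-17\right)\right) = 634 \left(-821 - 68\right) = 634 \left(-889\right) = -563626$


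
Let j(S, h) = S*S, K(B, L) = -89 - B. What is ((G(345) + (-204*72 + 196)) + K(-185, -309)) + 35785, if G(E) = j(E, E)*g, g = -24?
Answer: -2835211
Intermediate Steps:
j(S, h) = S²
G(E) = -24*E² (G(E) = E²*(-24) = -24*E²)
((G(345) + (-204*72 + 196)) + K(-185, -309)) + 35785 = ((-24*345² + (-204*72 + 196)) + (-89 - 1*(-185))) + 35785 = ((-24*119025 + (-14688 + 196)) + (-89 + 185)) + 35785 = ((-2856600 - 14492) + 96) + 35785 = (-2871092 + 96) + 35785 = -2870996 + 35785 = -2835211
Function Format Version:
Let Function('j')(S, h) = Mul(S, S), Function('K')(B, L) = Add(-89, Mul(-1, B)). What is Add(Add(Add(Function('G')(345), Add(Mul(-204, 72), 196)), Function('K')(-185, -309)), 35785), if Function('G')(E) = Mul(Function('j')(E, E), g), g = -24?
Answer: -2835211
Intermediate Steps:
Function('j')(S, h) = Pow(S, 2)
Function('G')(E) = Mul(-24, Pow(E, 2)) (Function('G')(E) = Mul(Pow(E, 2), -24) = Mul(-24, Pow(E, 2)))
Add(Add(Add(Function('G')(345), Add(Mul(-204, 72), 196)), Function('K')(-185, -309)), 35785) = Add(Add(Add(Mul(-24, Pow(345, 2)), Add(Mul(-204, 72), 196)), Add(-89, Mul(-1, -185))), 35785) = Add(Add(Add(Mul(-24, 119025), Add(-14688, 196)), Add(-89, 185)), 35785) = Add(Add(Add(-2856600, -14492), 96), 35785) = Add(Add(-2871092, 96), 35785) = Add(-2870996, 35785) = -2835211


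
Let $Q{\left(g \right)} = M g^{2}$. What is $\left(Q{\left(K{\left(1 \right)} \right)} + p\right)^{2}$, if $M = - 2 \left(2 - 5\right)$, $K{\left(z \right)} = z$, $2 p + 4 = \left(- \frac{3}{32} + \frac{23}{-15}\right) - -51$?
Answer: $\frac{758396521}{921600} \approx 822.91$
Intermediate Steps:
$p = \frac{21779}{960}$ ($p = -2 + \frac{\left(- \frac{3}{32} + \frac{23}{-15}\right) - -51}{2} = -2 + \frac{\left(\left(-3\right) \frac{1}{32} + 23 \left(- \frac{1}{15}\right)\right) + 51}{2} = -2 + \frac{\left(- \frac{3}{32} - \frac{23}{15}\right) + 51}{2} = -2 + \frac{- \frac{781}{480} + 51}{2} = -2 + \frac{1}{2} \cdot \frac{23699}{480} = -2 + \frac{23699}{960} = \frac{21779}{960} \approx 22.686$)
$M = 6$ ($M = \left(-2\right) \left(-3\right) = 6$)
$Q{\left(g \right)} = 6 g^{2}$
$\left(Q{\left(K{\left(1 \right)} \right)} + p\right)^{2} = \left(6 \cdot 1^{2} + \frac{21779}{960}\right)^{2} = \left(6 \cdot 1 + \frac{21779}{960}\right)^{2} = \left(6 + \frac{21779}{960}\right)^{2} = \left(\frac{27539}{960}\right)^{2} = \frac{758396521}{921600}$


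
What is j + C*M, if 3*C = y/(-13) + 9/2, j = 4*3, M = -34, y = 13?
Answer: -83/3 ≈ -27.667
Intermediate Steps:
j = 12
C = 7/6 (C = (13/(-13) + 9/2)/3 = (13*(-1/13) + 9*(½))/3 = (-1 + 9/2)/3 = (⅓)*(7/2) = 7/6 ≈ 1.1667)
j + C*M = 12 + (7/6)*(-34) = 12 - 119/3 = -83/3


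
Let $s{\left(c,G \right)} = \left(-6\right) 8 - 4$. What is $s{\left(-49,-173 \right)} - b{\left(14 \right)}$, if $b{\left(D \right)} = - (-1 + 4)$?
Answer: $-49$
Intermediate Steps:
$s{\left(c,G \right)} = -52$ ($s{\left(c,G \right)} = -48 - 4 = -52$)
$b{\left(D \right)} = -3$ ($b{\left(D \right)} = \left(-1\right) 3 = -3$)
$s{\left(-49,-173 \right)} - b{\left(14 \right)} = -52 - -3 = -52 + 3 = -49$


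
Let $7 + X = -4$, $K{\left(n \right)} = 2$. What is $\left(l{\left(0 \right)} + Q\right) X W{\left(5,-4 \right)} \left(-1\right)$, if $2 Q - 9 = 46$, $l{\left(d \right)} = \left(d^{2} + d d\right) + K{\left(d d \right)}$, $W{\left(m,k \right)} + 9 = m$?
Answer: $-1298$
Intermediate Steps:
$W{\left(m,k \right)} = -9 + m$
$X = -11$ ($X = -7 - 4 = -11$)
$l{\left(d \right)} = 2 + 2 d^{2}$ ($l{\left(d \right)} = \left(d^{2} + d d\right) + 2 = \left(d^{2} + d^{2}\right) + 2 = 2 d^{2} + 2 = 2 + 2 d^{2}$)
$Q = \frac{55}{2}$ ($Q = \frac{9}{2} + \frac{1}{2} \cdot 46 = \frac{9}{2} + 23 = \frac{55}{2} \approx 27.5$)
$\left(l{\left(0 \right)} + Q\right) X W{\left(5,-4 \right)} \left(-1\right) = \left(\left(2 + 2 \cdot 0^{2}\right) + \frac{55}{2}\right) - 11 \left(-9 + 5\right) \left(-1\right) = \left(\left(2 + 2 \cdot 0\right) + \frac{55}{2}\right) \left(-11\right) \left(-4\right) \left(-1\right) = \left(\left(2 + 0\right) + \frac{55}{2}\right) 44 \left(-1\right) = \left(2 + \frac{55}{2}\right) \left(-44\right) = \frac{59}{2} \left(-44\right) = -1298$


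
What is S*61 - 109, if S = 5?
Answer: 196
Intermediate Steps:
S*61 - 109 = 5*61 - 109 = 305 - 109 = 196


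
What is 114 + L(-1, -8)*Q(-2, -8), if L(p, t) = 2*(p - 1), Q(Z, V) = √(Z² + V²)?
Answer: 114 - 8*√17 ≈ 81.015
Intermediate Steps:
Q(Z, V) = √(V² + Z²)
L(p, t) = -2 + 2*p (L(p, t) = 2*(-1 + p) = -2 + 2*p)
114 + L(-1, -8)*Q(-2, -8) = 114 + (-2 + 2*(-1))*√((-8)² + (-2)²) = 114 + (-2 - 2)*√(64 + 4) = 114 - 8*√17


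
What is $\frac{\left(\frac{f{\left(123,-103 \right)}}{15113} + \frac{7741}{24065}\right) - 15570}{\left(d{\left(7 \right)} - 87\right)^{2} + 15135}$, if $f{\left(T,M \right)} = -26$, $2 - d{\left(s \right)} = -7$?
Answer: $- \frac{514782235237}{701566391505} \approx -0.73376$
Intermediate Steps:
$d{\left(s \right)} = 9$ ($d{\left(s \right)} = 2 - -7 = 2 + 7 = 9$)
$\frac{\left(\frac{f{\left(123,-103 \right)}}{15113} + \frac{7741}{24065}\right) - 15570}{\left(d{\left(7 \right)} - 87\right)^{2} + 15135} = \frac{\left(- \frac{26}{15113} + \frac{7741}{24065}\right) - 15570}{\left(9 - 87\right)^{2} + 15135} = \frac{\left(\left(-26\right) \frac{1}{15113} + 7741 \cdot \frac{1}{24065}\right) - 15570}{\left(-78\right)^{2} + 15135} = \frac{\left(- \frac{26}{15113} + \frac{7741}{24065}\right) - 15570}{6084 + 15135} = \frac{\frac{116364043}{363694345} - 15570}{21219} = \left(- \frac{5662604587607}{363694345}\right) \frac{1}{21219} = - \frac{514782235237}{701566391505}$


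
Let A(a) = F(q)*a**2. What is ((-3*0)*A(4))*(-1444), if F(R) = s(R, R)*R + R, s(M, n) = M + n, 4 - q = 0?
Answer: 0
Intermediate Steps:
q = 4 (q = 4 - 1*0 = 4 + 0 = 4)
F(R) = R + 2*R**2 (F(R) = (R + R)*R + R = (2*R)*R + R = 2*R**2 + R = R + 2*R**2)
A(a) = 36*a**2 (A(a) = (4*(1 + 2*4))*a**2 = (4*(1 + 8))*a**2 = (4*9)*a**2 = 36*a**2)
((-3*0)*A(4))*(-1444) = ((-3*0)*(36*4**2))*(-1444) = (0*(36*16))*(-1444) = (0*576)*(-1444) = 0*(-1444) = 0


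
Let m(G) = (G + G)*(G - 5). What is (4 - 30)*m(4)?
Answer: 208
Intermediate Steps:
m(G) = 2*G*(-5 + G) (m(G) = (2*G)*(-5 + G) = 2*G*(-5 + G))
(4 - 30)*m(4) = (4 - 30)*(2*4*(-5 + 4)) = -52*4*(-1) = -26*(-8) = 208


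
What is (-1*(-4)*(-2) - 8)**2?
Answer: 256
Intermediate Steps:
(-1*(-4)*(-2) - 8)**2 = (4*(-2) - 8)**2 = (-8 - 8)**2 = (-16)**2 = 256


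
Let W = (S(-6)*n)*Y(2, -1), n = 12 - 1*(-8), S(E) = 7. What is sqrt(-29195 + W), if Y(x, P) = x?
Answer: I*sqrt(28915) ≈ 170.04*I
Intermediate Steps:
n = 20 (n = 12 + 8 = 20)
W = 280 (W = (7*20)*2 = 140*2 = 280)
sqrt(-29195 + W) = sqrt(-29195 + 280) = sqrt(-28915) = I*sqrt(28915)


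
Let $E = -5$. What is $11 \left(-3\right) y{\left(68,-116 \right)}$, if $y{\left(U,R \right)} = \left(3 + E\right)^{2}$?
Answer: $-132$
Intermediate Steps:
$y{\left(U,R \right)} = 4$ ($y{\left(U,R \right)} = \left(3 - 5\right)^{2} = \left(-2\right)^{2} = 4$)
$11 \left(-3\right) y{\left(68,-116 \right)} = 11 \left(-3\right) 4 = \left(-33\right) 4 = -132$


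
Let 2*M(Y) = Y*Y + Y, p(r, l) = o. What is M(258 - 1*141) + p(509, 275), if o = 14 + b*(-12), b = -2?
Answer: 6941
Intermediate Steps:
o = 38 (o = 14 - 2*(-12) = 14 + 24 = 38)
p(r, l) = 38
M(Y) = Y/2 + Y**2/2 (M(Y) = (Y*Y + Y)/2 = (Y**2 + Y)/2 = (Y + Y**2)/2 = Y/2 + Y**2/2)
M(258 - 1*141) + p(509, 275) = (258 - 1*141)*(1 + (258 - 1*141))/2 + 38 = (258 - 141)*(1 + (258 - 141))/2 + 38 = (1/2)*117*(1 + 117) + 38 = (1/2)*117*118 + 38 = 6903 + 38 = 6941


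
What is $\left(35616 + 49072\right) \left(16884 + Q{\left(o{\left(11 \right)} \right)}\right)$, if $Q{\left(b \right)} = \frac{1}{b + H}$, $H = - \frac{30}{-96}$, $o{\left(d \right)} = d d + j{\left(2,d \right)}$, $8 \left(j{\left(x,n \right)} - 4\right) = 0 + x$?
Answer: $\frac{2872614588736}{2009} \approx 1.4299 \cdot 10^{9}$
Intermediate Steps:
$j{\left(x,n \right)} = 4 + \frac{x}{8}$ ($j{\left(x,n \right)} = 4 + \frac{0 + x}{8} = 4 + \frac{x}{8}$)
$o{\left(d \right)} = \frac{17}{4} + d^{2}$ ($o{\left(d \right)} = d d + \left(4 + \frac{1}{8} \cdot 2\right) = d^{2} + \left(4 + \frac{1}{4}\right) = d^{2} + \frac{17}{4} = \frac{17}{4} + d^{2}$)
$H = \frac{5}{16}$ ($H = \left(-30\right) \left(- \frac{1}{96}\right) = \frac{5}{16} \approx 0.3125$)
$Q{\left(b \right)} = \frac{1}{\frac{5}{16} + b}$ ($Q{\left(b \right)} = \frac{1}{b + \frac{5}{16}} = \frac{1}{\frac{5}{16} + b}$)
$\left(35616 + 49072\right) \left(16884 + Q{\left(o{\left(11 \right)} \right)}\right) = \left(35616 + 49072\right) \left(16884 + \frac{16}{5 + 16 \left(\frac{17}{4} + 11^{2}\right)}\right) = 84688 \left(16884 + \frac{16}{5 + 16 \left(\frac{17}{4} + 121\right)}\right) = 84688 \left(16884 + \frac{16}{5 + 16 \cdot \frac{501}{4}}\right) = 84688 \left(16884 + \frac{16}{5 + 2004}\right) = 84688 \left(16884 + \frac{16}{2009}\right) = 84688 \cdot \frac{33919972}{2009} = \frac{2872614588736}{2009}$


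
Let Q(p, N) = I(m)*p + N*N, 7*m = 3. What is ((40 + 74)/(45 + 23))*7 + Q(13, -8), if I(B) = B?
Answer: 19351/238 ≈ 81.307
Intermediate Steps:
m = 3/7 (m = (⅐)*3 = 3/7 ≈ 0.42857)
Q(p, N) = N² + 3*p/7 (Q(p, N) = 3*p/7 + N*N = 3*p/7 + N² = N² + 3*p/7)
((40 + 74)/(45 + 23))*7 + Q(13, -8) = ((40 + 74)/(45 + 23))*7 + ((-8)² + (3/7)*13) = (114/68)*7 + (64 + 39/7) = (114*(1/68))*7 + 487/7 = (57/34)*7 + 487/7 = 399/34 + 487/7 = 19351/238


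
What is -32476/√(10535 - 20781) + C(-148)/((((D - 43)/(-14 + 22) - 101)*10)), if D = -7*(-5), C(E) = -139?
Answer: 139/1020 + 16238*I*√10246/5123 ≈ 0.13627 + 320.84*I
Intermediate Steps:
D = 35
-32476/√(10535 - 20781) + C(-148)/((((D - 43)/(-14 + 22) - 101)*10)) = -32476/√(10535 - 20781) - 139*1/(10*((35 - 43)/(-14 + 22) - 101)) = -32476*(-I*√10246/10246) - 139*1/(10*(-8/8 - 101)) = -32476*(-I*√10246/10246) - 139*1/(10*(-8*⅛ - 101)) = -(-16238)*I*√10246/5123 - 139*1/(10*(-1 - 101)) = 16238*I*√10246/5123 - 139/((-102*10)) = 16238*I*√10246/5123 - 139/(-1020) = 16238*I*√10246/5123 - 139*(-1/1020) = 16238*I*√10246/5123 + 139/1020 = 139/1020 + 16238*I*√10246/5123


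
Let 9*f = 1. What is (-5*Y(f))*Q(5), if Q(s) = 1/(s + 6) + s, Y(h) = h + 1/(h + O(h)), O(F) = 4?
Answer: -33040/3663 ≈ -9.0199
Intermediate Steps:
f = 1/9 (f = (1/9)*1 = 1/9 ≈ 0.11111)
Y(h) = h + 1/(4 + h) (Y(h) = h + 1/(h + 4) = h + 1/(4 + h))
Q(s) = s + 1/(6 + s) (Q(s) = 1/(6 + s) + s = s + 1/(6 + s))
(-5*Y(f))*Q(5) = (-5*(1 + (1/9)**2 + 4*(1/9))/(4 + 1/9))*((1 + 5**2 + 6*5)/(6 + 5)) = (-5*(1 + 1/81 + 4/9)/37/9)*((1 + 25 + 30)/11) = (-45*118/(37*81))*((1/11)*56) = -5*118/333*(56/11) = -590/333*56/11 = -33040/3663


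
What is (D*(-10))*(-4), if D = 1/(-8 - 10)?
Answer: -20/9 ≈ -2.2222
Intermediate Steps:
D = -1/18 (D = 1/(-18) = -1/18 ≈ -0.055556)
(D*(-10))*(-4) = -1/18*(-10)*(-4) = (5/9)*(-4) = -20/9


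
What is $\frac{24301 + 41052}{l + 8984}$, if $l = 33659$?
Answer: $\frac{65353}{42643} \approx 1.5326$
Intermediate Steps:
$\frac{24301 + 41052}{l + 8984} = \frac{24301 + 41052}{33659 + 8984} = \frac{65353}{42643}$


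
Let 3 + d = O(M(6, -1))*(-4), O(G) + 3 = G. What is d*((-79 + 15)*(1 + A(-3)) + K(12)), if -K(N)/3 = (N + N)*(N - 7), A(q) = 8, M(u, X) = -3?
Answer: -19656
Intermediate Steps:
O(G) = -3 + G
K(N) = -6*N*(-7 + N) (K(N) = -3*(N + N)*(N - 7) = -3*2*N*(-7 + N) = -6*N*(-7 + N))
d = 21 (d = -3 + (-3 - 3)*(-4) = -3 - 6*(-4) = -3 + 24 = 21)
d*((-79 + 15)*(1 + A(-3)) + K(12)) = 21*((-79 + 15)*(1 + 8) + 6*12*(7 - 1*12)) = 21*(-64*9 + 6*12*(7 - 12)) = 21*(-576 + 6*12*(-5)) = 21*(-576 - 360) = 21*(-936) = -19656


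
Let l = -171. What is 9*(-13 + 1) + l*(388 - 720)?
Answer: 56664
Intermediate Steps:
9*(-13 + 1) + l*(388 - 720) = 9*(-13 + 1) - 171*(388 - 720) = 9*(-12) - 171*(-332) = -108 + 56772 = 56664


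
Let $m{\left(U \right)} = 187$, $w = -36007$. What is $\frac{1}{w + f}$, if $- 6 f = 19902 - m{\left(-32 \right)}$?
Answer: $- \frac{6}{235757} \approx -2.545 \cdot 10^{-5}$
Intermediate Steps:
$f = - \frac{19715}{6}$ ($f = - \frac{19902 - 187}{6} = \left(- \frac{1}{6}\right) 19715 = - \frac{19715}{6} \approx -3285.8$)
$\frac{1}{w + f} = \frac{1}{-36007 - \frac{19715}{6}} = \frac{1}{- \frac{235757}{6}} = - \frac{6}{235757}$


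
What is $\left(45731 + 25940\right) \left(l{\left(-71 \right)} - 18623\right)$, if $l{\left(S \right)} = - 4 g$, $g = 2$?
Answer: $-1335302401$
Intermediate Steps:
$l{\left(S \right)} = -8$ ($l{\left(S \right)} = \left(-4\right) 2 = -8$)
$\left(45731 + 25940\right) \left(l{\left(-71 \right)} - 18623\right) = \left(45731 + 25940\right) \left(-8 - 18623\right) = 71671 \left(-18631\right) = -1335302401$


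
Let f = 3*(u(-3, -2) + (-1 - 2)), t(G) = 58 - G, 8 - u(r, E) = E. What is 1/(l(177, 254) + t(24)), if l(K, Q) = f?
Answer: 1/55 ≈ 0.018182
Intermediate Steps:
u(r, E) = 8 - E
f = 21 (f = 3*((8 - 1*(-2)) + (-1 - 2)) = 3*((8 + 2) - 3) = 3*(10 - 3) = 3*7 = 21)
l(K, Q) = 21
1/(l(177, 254) + t(24)) = 1/(21 + (58 - 1*24)) = 1/(21 + (58 - 24)) = 1/(21 + 34) = 1/55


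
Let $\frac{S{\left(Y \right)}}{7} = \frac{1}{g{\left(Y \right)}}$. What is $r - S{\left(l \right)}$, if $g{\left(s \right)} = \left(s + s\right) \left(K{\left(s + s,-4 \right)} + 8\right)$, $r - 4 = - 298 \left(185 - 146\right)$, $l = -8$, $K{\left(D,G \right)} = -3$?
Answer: $- \frac{929433}{80} \approx -11618.0$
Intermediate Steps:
$r = -11618$ ($r = 4 - 298 \left(185 - 146\right) = 4 - 11622 = -11618$)
$g{\left(s \right)} = 10 s$ ($g{\left(s \right)} = \left(s + s\right) \left(-3 + 8\right) = 2 s 5 = 10 s$)
$S{\left(Y \right)} = \frac{7}{10 Y}$
$r - S{\left(l \right)} = -11618 - \frac{7}{10 \left(-8\right)} = -11618 - \frac{7}{10} \left(- \frac{1}{8}\right) = -11618 - - \frac{7}{80} = -11618 + \frac{7}{80} = - \frac{929433}{80}$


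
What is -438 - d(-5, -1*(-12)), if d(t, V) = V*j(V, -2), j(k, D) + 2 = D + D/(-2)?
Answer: -402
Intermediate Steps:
j(k, D) = -2 + D/2 (j(k, D) = -2 + (D + D/(-2)) = -2 + (D + D*(-½)) = -2 + (D - D/2) = -2 + D/2)
d(t, V) = -3*V (d(t, V) = V*(-2 + (½)*(-2)) = V*(-2 - 1) = V*(-3) = -3*V)
-438 - d(-5, -1*(-12)) = -438 - (-3)*(-1*(-12)) = -438 - (-3)*12 = -438 - 1*(-36) = -438 + 36 = -402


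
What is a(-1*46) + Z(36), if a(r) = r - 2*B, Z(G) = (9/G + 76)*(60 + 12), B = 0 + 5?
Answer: 5434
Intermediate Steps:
B = 5
Z(G) = 5472 + 648/G (Z(G) = (76 + 9/G)*72 = 5472 + 648/G)
a(r) = -10 + r (a(r) = r - 2*5 = r - 10 = -10 + r)
a(-1*46) + Z(36) = (-10 - 1*46) + (5472 + 648/36) = (-10 - 46) + (5472 + 648*(1/36)) = -56 + (5472 + 18) = -56 + 5490 = 5434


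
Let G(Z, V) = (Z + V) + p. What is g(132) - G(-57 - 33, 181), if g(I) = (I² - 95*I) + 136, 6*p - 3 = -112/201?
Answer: 5943883/1206 ≈ 4928.6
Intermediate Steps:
p = 491/1206 (p = ½ + (-112/201)/6 = ½ + (-112*1/201)/6 = ½ + (⅙)*(-112/201) = ½ - 56/603 = 491/1206 ≈ 0.40713)
g(I) = 136 + I² - 95*I
G(Z, V) = 491/1206 + V + Z (G(Z, V) = (Z + V) + 491/1206 = (V + Z) + 491/1206 = 491/1206 + V + Z)
g(132) - G(-57 - 33, 181) = (136 + 132² - 95*132) - (491/1206 + 181 + (-57 - 33)) = (136 + 17424 - 12540) - (491/1206 + 181 - 90) = 5020 - 1*110237/1206 = 5020 - 110237/1206 = 5943883/1206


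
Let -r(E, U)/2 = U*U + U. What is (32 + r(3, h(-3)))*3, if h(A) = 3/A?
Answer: 96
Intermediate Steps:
r(E, U) = -2*U - 2*U² (r(E, U) = -2*(U*U + U) = -2*(U² + U) = -2*(U + U²) = -2*U - 2*U²)
(32 + r(3, h(-3)))*3 = (32 - 2*3/(-3)*(1 + 3/(-3)))*3 = (32 - 2*3*(-⅓)*(1 + 3*(-⅓)))*3 = (32 - 2*(-1)*(1 - 1))*3 = (32 - 2*(-1)*0)*3 = (32 + 0)*3 = 32*3 = 96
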